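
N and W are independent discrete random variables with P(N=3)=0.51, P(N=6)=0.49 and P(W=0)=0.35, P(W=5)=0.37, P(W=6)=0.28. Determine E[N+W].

E[N+W] = Σ_n Σ_w (n+w) · P(N=n)P(W=w)
 = 3·0.1785 + 8·0.1887 + 9·0.1428 + 6·0.1715 + 11·0.1813 + 12·0.1372
 = 0.5355 + 1.5096 + 1.2852 + 1.029 + 1.9943 + 1.6464
 = 8

8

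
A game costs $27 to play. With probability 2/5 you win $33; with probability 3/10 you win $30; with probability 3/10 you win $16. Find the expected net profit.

E[payout] = 33·2/5 + 30·3/10 + 16·3/10
 = 66/5 + 9 + 24/5
 = 27
Net = 27 - 27 = 0

0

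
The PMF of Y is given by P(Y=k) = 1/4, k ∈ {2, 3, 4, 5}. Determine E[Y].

E[Y] = Σ y·P(Y=y)
 = 2·1/4 + 3·1/4 + 4·1/4 + 5·1/4
 = 1/2 + 3/4 + 1 + 5/4
 = 7/2

3.5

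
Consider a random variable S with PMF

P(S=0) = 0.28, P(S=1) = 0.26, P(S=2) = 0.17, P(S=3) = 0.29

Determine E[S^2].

3.55

E[S^2] = Σ s^2·P(S=s)
 = 0·0.28 + 1·0.26 + 4·0.17 + 9·0.29
 = 0 + 0.26 + 0.68 + 2.61
 = 3.55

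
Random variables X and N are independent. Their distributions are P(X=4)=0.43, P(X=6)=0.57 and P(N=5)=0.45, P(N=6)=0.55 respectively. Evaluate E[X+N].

E[X+N] = Σ_x Σ_n (x+n) · P(X=x)P(N=n)
 = 9·0.1935 + 10·0.2365 + 11·0.2565 + 12·0.3135
 = 1.7415 + 2.365 + 2.8215 + 3.762
 = 10.69

10.69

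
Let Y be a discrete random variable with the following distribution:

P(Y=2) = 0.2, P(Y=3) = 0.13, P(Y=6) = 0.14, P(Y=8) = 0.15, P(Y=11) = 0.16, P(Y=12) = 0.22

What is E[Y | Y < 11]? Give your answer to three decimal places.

P(Y < 11) = 0.2 + 0.13 + 0.14 + 0.15 = 0.62.
E[Y | Y < 11] = [2·0.2 + 3·0.13 + 6·0.14 + 8·0.15] / 0.62
 = 2.83 / 0.62
 = 283/62

4.565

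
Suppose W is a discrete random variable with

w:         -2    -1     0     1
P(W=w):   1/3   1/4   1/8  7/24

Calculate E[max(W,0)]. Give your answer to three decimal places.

E[max(W,0)] = Σ max(w,0)·P(W=w)
 = 0·1/3 + 0·1/4 + 0·1/8 + 1·7/24
 = 0 + 0 + 0 + 7/24
 = 7/24

0.292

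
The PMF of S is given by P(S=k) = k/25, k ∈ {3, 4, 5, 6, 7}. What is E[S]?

5.4

E[S] = Σ s·P(S=s)
 = 3·3/25 + 4·4/25 + 5·1/5 + 6·6/25 + 7·7/25
 = 9/25 + 16/25 + 1 + 36/25 + 49/25
 = 27/5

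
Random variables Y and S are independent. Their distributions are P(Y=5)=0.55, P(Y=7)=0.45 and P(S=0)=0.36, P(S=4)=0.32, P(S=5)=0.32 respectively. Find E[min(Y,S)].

2.88

E[min(Y,S)] = Σ_y Σ_s min(y,s) · P(Y=y)P(S=s)
 = 0·0.198 + 4·0.176 + 5·0.176 + 0·0.162 + 4·0.144 + 5·0.144
 = 0 + 0.704 + 0.88 + 0 + 0.576 + 0.72
 = 2.88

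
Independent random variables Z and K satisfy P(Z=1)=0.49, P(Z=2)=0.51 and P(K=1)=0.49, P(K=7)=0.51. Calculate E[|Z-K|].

3.0498

E[|Z-K|] = Σ_z Σ_k |z-k| · P(Z=z)P(K=k)
 = 0·0.2401 + 6·0.2499 + 1·0.2499 + 5·0.2601
 = 0 + 1.4994 + 0.2499 + 1.3005
 = 3.0498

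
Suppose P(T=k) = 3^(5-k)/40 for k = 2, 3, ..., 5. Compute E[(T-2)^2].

E[(T-2)^2] = Σ (t-2)^2·P(T=t)
 = 0·27/40 + 1·9/40 + 4·3/40 + 9·1/40
 = 0 + 9/40 + 3/10 + 9/40
 = 3/4

0.75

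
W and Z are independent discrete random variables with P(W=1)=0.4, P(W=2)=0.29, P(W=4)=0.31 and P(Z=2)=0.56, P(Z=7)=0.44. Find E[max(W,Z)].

E[max(W,Z)] = Σ_w Σ_z max(w,z) · P(W=w)P(Z=z)
 = 2·0.224 + 7·0.176 + 2·0.1624 + 7·0.1276 + 4·0.1736 + 7·0.1364
 = 0.448 + 1.232 + 0.3248 + 0.8932 + 0.6944 + 0.9548
 = 4.5472

4.5472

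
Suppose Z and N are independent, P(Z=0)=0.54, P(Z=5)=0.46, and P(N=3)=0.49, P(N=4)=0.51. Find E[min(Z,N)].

E[min(Z,N)] = Σ_z Σ_n min(z,n) · P(Z=z)P(N=n)
 = 0·0.2646 + 0·0.2754 + 3·0.2254 + 4·0.2346
 = 0 + 0 + 0.6762 + 0.9384
 = 1.6146

1.6146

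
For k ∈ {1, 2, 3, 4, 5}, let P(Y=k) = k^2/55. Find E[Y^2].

17.8

E[Y^2] = Σ y^2·P(Y=y)
 = 1·1/55 + 4·4/55 + 9·9/55 + 16·16/55 + 25·5/11
 = 1/55 + 16/55 + 81/55 + 256/55 + 125/11
 = 89/5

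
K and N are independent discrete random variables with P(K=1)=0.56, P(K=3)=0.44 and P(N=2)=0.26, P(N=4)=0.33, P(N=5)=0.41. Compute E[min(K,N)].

1.7656

E[min(K,N)] = Σ_k Σ_n min(k,n) · P(K=k)P(N=n)
 = 1·0.1456 + 1·0.1848 + 1·0.2296 + 2·0.1144 + 3·0.1452 + 3·0.1804
 = 0.1456 + 0.1848 + 0.2296 + 0.2288 + 0.4356 + 0.5412
 = 1.7656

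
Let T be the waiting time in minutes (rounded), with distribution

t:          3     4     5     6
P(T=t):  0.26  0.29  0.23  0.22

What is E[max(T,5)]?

E[max(T,5)] = Σ max(t,5)·P(T=t)
 = 5·0.26 + 5·0.29 + 5·0.23 + 6·0.22
 = 1.3 + 1.45 + 1.15 + 1.32
 = 5.22

5.22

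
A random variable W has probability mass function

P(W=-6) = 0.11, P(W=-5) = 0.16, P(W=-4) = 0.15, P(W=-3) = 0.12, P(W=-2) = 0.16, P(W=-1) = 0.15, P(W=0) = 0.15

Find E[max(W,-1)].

-0.85

E[max(W,-1)] = Σ max(w,-1)·P(W=w)
 = (-1)·0.11 + (-1)·0.16 + (-1)·0.15 + (-1)·0.12 + (-1)·0.16 + (-1)·0.15 + 0·0.15
 = (-0.11) + (-0.16) + (-0.15) + (-0.12) + (-0.16) + (-0.15) + 0
 = -0.85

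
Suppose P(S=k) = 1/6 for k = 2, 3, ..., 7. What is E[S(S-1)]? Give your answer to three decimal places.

18.667

E[S(S-1)] = Σ s(s-1)·P(S=s)
 = 2·1/6 + 6·1/6 + 12·1/6 + 20·1/6 + 30·1/6 + 42·1/6
 = 1/3 + 1 + 2 + 10/3 + 5 + 7
 = 56/3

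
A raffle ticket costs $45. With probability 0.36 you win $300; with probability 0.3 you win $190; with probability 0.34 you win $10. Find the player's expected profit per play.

123.4

E[payout] = 300·0.36 + 190·0.3 + 10·0.34
 = 108 + 57 + 3.4
 = 168.4
Net = 168.4 - 45 = 123.4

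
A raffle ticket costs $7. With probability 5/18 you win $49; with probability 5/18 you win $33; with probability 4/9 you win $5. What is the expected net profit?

18

E[payout] = 49·5/18 + 33·5/18 + 5·4/9
 = 245/18 + 55/6 + 20/9
 = 25
Net = 25 - 7 = 18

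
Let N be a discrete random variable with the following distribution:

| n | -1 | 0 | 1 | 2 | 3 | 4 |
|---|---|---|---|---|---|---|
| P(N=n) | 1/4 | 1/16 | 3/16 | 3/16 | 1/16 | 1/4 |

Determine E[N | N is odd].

P(N is odd) = 1/4 + 3/16 + 1/16 = 1/2.
E[N | N is odd] = [(-1)·1/4 + 1·3/16 + 3·1/16] / (1/2)
 = 1/8 / (1/2)
 = 1/4

0.25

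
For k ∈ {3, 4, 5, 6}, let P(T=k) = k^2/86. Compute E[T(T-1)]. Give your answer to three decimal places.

21.233

E[T(T-1)] = Σ t(t-1)·P(T=t)
 = 6·9/86 + 12·8/43 + 20·25/86 + 30·18/43
 = 27/43 + 96/43 + 250/43 + 540/43
 = 913/43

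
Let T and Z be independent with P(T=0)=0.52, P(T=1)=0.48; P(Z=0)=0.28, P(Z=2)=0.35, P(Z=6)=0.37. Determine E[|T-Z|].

E[|T-Z|] = Σ_t Σ_z |t-z| · P(T=t)P(Z=z)
 = 0·0.1456 + 2·0.182 + 6·0.1924 + 1·0.1344 + 1·0.168 + 5·0.1776
 = 0 + 0.364 + 1.1544 + 0.1344 + 0.168 + 0.888
 = 2.7088

2.7088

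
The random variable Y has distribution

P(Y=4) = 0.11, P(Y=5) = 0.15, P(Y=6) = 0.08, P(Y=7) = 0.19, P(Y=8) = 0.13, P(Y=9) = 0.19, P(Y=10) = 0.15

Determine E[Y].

E[Y] = Σ y·P(Y=y)
 = 4·0.11 + 5·0.15 + 6·0.08 + 7·0.19 + 8·0.13 + 9·0.19 + 10·0.15
 = 0.44 + 0.75 + 0.48 + 1.33 + 1.04 + 1.71 + 1.5
 = 7.25

7.25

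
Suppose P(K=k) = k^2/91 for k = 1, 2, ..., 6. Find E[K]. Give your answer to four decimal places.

4.8462

E[K] = Σ k·P(K=k)
 = 1·1/91 + 2·4/91 + 3·9/91 + 4·16/91 + 5·25/91 + 6·36/91
 = 1/91 + 8/91 + 27/91 + 64/91 + 125/91 + 216/91
 = 63/13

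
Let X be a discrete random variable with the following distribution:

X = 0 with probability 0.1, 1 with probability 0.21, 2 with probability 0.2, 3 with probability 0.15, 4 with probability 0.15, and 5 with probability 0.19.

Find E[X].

E[X] = Σ x·P(X=x)
 = 0·0.1 + 1·0.21 + 2·0.2 + 3·0.15 + 4·0.15 + 5·0.19
 = 0 + 0.21 + 0.4 + 0.45 + 0.6 + 0.95
 = 2.61

2.61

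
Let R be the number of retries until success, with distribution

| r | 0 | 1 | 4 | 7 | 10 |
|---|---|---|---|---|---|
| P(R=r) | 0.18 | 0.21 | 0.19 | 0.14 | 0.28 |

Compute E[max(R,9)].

9.28

E[max(R,9)] = Σ max(r,9)·P(R=r)
 = 9·0.18 + 9·0.21 + 9·0.19 + 9·0.14 + 10·0.28
 = 1.62 + 1.89 + 1.71 + 1.26 + 2.8
 = 9.28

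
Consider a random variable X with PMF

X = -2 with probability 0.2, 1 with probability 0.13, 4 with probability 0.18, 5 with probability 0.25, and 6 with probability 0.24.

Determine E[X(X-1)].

15.56

E[X(X-1)] = Σ x(x-1)·P(X=x)
 = 6·0.2 + 0·0.13 + 12·0.18 + 20·0.25 + 30·0.24
 = 1.2 + 0 + 2.16 + 5 + 7.2
 = 15.56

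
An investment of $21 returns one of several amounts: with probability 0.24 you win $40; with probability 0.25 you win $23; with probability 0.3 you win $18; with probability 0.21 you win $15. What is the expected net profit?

2.9

E[payout] = 40·0.24 + 23·0.25 + 18·0.3 + 15·0.21
 = 9.6 + 5.75 + 5.4 + 3.15
 = 23.9
Net = 23.9 - 21 = 2.9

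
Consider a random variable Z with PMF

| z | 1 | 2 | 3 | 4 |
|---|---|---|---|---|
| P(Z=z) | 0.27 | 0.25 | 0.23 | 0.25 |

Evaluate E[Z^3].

24.48

E[Z^3] = Σ z^3·P(Z=z)
 = 1·0.27 + 8·0.25 + 27·0.23 + 64·0.25
 = 0.27 + 2 + 6.21 + 16
 = 24.48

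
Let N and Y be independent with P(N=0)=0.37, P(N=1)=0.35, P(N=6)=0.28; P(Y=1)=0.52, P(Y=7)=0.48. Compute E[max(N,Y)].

E[max(N,Y)] = Σ_n Σ_y max(n,y) · P(N=n)P(Y=y)
 = 1·0.1924 + 7·0.1776 + 1·0.182 + 7·0.168 + 6·0.1456 + 7·0.1344
 = 0.1924 + 1.2432 + 0.182 + 1.176 + 0.8736 + 0.9408
 = 4.608

4.608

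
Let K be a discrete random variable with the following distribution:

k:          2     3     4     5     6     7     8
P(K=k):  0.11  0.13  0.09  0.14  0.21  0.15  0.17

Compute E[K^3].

211.5

E[K^3] = Σ k^3·P(K=k)
 = 8·0.11 + 27·0.13 + 64·0.09 + 125·0.14 + 216·0.21 + 343·0.15 + 512·0.17
 = 0.88 + 3.51 + 5.76 + 17.5 + 45.36 + 51.45 + 87.04
 = 211.5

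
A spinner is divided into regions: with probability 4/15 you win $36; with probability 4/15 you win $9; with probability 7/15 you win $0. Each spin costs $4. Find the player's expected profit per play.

E[payout] = 36·4/15 + 9·4/15 + 0·7/15
 = 48/5 + 12/5 + 0
 = 12
Net = 12 - 4 = 8

8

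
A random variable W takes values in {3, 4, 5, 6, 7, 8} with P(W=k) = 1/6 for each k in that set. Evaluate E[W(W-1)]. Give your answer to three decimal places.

27.667

E[W(W-1)] = Σ w(w-1)·P(W=w)
 = 6·1/6 + 12·1/6 + 20·1/6 + 30·1/6 + 42·1/6 + 56·1/6
 = 1 + 2 + 10/3 + 5 + 7 + 28/3
 = 83/3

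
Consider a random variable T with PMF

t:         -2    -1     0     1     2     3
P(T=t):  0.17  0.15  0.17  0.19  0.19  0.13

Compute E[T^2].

2.95

E[T^2] = Σ t^2·P(T=t)
 = 4·0.17 + 1·0.15 + 0·0.17 + 1·0.19 + 4·0.19 + 9·0.13
 = 0.68 + 0.15 + 0 + 0.19 + 0.76 + 1.17
 = 2.95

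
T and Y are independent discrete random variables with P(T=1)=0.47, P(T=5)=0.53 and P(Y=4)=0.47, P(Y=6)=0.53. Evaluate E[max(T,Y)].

E[max(T,Y)] = Σ_t Σ_y max(t,y) · P(T=t)P(Y=y)
 = 4·0.2209 + 6·0.2491 + 5·0.2491 + 6·0.2809
 = 0.8836 + 1.4946 + 1.2455 + 1.6854
 = 5.3091

5.3091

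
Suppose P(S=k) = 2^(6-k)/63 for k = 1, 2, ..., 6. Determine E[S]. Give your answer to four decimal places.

1.9048

E[S] = Σ s·P(S=s)
 = 1·32/63 + 2·16/63 + 3·8/63 + 4·4/63 + 5·2/63 + 6·1/63
 = 32/63 + 32/63 + 8/21 + 16/63 + 10/63 + 2/21
 = 40/21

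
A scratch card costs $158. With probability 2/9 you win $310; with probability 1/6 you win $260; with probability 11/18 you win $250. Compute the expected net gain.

E[payout] = 310·2/9 + 260·1/6 + 250·11/18
 = 620/9 + 130/3 + 1375/9
 = 265
Net = 265 - 158 = 107

107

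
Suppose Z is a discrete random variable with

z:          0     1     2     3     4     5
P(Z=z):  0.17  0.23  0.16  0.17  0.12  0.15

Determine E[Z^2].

E[Z^2] = Σ z^2·P(Z=z)
 = 0·0.17 + 1·0.23 + 4·0.16 + 9·0.17 + 16·0.12 + 25·0.15
 = 0 + 0.23 + 0.64 + 1.53 + 1.92 + 3.75
 = 8.07

8.07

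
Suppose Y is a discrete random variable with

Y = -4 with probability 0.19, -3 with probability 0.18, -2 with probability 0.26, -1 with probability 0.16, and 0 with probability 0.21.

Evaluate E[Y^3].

E[Y^3] = Σ y^3·P(Y=y)
 = (-64)·0.19 + (-27)·0.18 + (-8)·0.26 + (-1)·0.16 + 0·0.21
 = (-12.16) + (-4.86) + (-2.08) + (-0.16) + 0
 = -19.26

-19.26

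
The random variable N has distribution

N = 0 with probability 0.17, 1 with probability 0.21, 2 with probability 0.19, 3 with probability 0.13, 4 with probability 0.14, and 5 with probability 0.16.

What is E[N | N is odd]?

P(N is odd) = 0.21 + 0.13 + 0.16 = 0.5.
E[N | N is odd] = [1·0.21 + 3·0.13 + 5·0.16] / 0.5
 = 1.4 / 0.5
 = 14/5

2.8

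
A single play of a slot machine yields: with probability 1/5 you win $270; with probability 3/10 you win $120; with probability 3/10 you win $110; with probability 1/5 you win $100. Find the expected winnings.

143

E[payout] = 270·1/5 + 120·3/10 + 110·3/10 + 100·1/5
 = 54 + 36 + 33 + 20
 = 143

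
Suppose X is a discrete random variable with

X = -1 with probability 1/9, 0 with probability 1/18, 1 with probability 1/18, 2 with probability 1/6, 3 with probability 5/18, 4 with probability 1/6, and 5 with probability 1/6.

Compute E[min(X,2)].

1.5

E[min(X,2)] = Σ min(x,2)·P(X=x)
 = (-1)·1/9 + 0·1/18 + 1·1/18 + 2·1/6 + 2·5/18 + 2·1/6 + 2·1/6
 = (-1/9) + 0 + 1/18 + 1/3 + 5/9 + 1/3 + 1/3
 = 3/2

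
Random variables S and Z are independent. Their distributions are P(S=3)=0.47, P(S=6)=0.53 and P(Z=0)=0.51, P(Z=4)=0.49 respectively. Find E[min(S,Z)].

1.7297

E[min(S,Z)] = Σ_s Σ_z min(s,z) · P(S=s)P(Z=z)
 = 0·0.2397 + 3·0.2303 + 0·0.2703 + 4·0.2597
 = 0 + 0.6909 + 0 + 1.0388
 = 1.7297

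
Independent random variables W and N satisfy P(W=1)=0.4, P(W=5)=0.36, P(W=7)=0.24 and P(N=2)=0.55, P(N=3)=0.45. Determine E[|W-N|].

2.59

E[|W-N|] = Σ_w Σ_n |w-n| · P(W=w)P(N=n)
 = 1·0.22 + 2·0.18 + 3·0.198 + 2·0.162 + 5·0.132 + 4·0.108
 = 0.22 + 0.36 + 0.594 + 0.324 + 0.66 + 0.432
 = 2.59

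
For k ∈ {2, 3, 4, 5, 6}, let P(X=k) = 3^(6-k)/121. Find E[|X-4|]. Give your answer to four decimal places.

1.6033

E[|X-4|] = Σ |x-4|·P(X=x)
 = 2·81/121 + 1·27/121 + 0·9/121 + 1·3/121 + 2·1/121
 = 162/121 + 27/121 + 0 + 3/121 + 2/121
 = 194/121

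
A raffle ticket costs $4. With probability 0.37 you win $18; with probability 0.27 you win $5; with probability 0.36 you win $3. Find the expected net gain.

5.09

E[payout] = 18·0.37 + 5·0.27 + 3·0.36
 = 6.66 + 1.35 + 1.08
 = 9.09
Net = 9.09 - 4 = 5.09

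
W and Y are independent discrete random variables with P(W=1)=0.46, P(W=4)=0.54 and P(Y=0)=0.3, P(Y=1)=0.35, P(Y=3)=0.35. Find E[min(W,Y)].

E[min(W,Y)] = Σ_w Σ_y min(w,y) · P(W=w)P(Y=y)
 = 0·0.138 + 1·0.161 + 1·0.161 + 0·0.162 + 1·0.189 + 3·0.189
 = 0 + 0.161 + 0.161 + 0 + 0.189 + 0.567
 = 1.078

1.078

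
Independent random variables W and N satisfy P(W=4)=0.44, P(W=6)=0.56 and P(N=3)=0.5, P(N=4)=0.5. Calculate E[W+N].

E[W+N] = Σ_w Σ_n (w+n) · P(W=w)P(N=n)
 = 7·0.22 + 8·0.22 + 9·0.28 + 10·0.28
 = 1.54 + 1.76 + 2.52 + 2.8
 = 8.62

8.62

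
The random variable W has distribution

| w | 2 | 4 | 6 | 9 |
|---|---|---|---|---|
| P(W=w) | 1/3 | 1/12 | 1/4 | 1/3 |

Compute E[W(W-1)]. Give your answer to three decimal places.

33.167

E[W(W-1)] = Σ w(w-1)·P(W=w)
 = 2·1/3 + 12·1/12 + 30·1/4 + 72·1/3
 = 2/3 + 1 + 15/2 + 24
 = 199/6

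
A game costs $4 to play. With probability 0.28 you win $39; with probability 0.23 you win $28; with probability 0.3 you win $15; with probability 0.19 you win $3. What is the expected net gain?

18.43

E[payout] = 39·0.28 + 28·0.23 + 15·0.3 + 3·0.19
 = 10.92 + 6.44 + 4.5 + 0.57
 = 22.43
Net = 22.43 - 4 = 18.43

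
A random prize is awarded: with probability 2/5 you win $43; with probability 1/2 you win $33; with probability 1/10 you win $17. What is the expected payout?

35.4

E[payout] = 43·2/5 + 33·1/2 + 17·1/10
 = 86/5 + 33/2 + 17/10
 = 177/5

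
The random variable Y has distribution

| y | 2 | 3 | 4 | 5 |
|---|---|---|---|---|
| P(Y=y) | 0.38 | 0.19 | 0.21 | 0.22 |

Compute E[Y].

3.27

E[Y] = Σ y·P(Y=y)
 = 2·0.38 + 3·0.19 + 4·0.21 + 5·0.22
 = 0.76 + 0.57 + 0.84 + 1.1
 = 3.27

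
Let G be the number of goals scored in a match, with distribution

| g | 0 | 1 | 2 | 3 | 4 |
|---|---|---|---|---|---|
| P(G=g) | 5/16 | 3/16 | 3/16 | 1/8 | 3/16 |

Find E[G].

E[G] = Σ g·P(G=g)
 = 0·5/16 + 1·3/16 + 2·3/16 + 3·1/8 + 4·3/16
 = 0 + 3/16 + 3/8 + 3/8 + 3/4
 = 27/16

1.6875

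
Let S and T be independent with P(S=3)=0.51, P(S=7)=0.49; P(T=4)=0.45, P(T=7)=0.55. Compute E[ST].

E[ST] = Σ_s Σ_t st · P(S=s)P(T=t)
 = 12·0.2295 + 21·0.2805 + 28·0.2205 + 49·0.2695
 = 2.754 + 5.8905 + 6.174 + 13.2055
 = 28.024

28.024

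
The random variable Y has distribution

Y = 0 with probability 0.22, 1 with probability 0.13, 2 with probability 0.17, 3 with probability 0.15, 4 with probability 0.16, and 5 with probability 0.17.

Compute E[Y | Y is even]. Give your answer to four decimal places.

1.7818

P(Y is even) = 0.22 + 0.17 + 0.16 = 0.55.
E[Y | Y is even] = [0·0.22 + 2·0.17 + 4·0.16] / 0.55
 = 0.98 / 0.55
 = 98/55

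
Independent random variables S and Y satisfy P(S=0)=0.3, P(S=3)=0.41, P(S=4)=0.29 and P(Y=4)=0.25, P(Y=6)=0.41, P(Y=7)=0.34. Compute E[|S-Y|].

E[|S-Y|] = Σ_s Σ_y |s-y| · P(S=s)P(Y=y)
 = 4·0.075 + 6·0.123 + 7·0.102 + 1·0.1025 + 3·0.1681 + 4·0.1394 + 0·0.0725 + 2·0.1189 + 3·0.0986
 = 0.3 + 0.738 + 0.714 + 0.1025 + 0.5043 + 0.5576 + 0 + 0.2378 + 0.2958
 = 3.45

3.45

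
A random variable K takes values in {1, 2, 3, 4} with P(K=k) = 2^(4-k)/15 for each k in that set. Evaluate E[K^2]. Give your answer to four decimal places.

3.8667

E[K^2] = Σ k^2·P(K=k)
 = 1·8/15 + 4·4/15 + 9·2/15 + 16·1/15
 = 8/15 + 16/15 + 6/5 + 16/15
 = 58/15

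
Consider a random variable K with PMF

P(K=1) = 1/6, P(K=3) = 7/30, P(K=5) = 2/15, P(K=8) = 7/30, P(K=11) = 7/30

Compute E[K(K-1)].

E[K(K-1)] = Σ k(k-1)·P(K=k)
 = 0·1/6 + 6·7/30 + 20·2/15 + 56·7/30 + 110·7/30
 = 0 + 7/5 + 8/3 + 196/15 + 77/3
 = 214/5

42.8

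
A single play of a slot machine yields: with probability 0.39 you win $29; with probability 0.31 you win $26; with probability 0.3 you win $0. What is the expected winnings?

E[payout] = 29·0.39 + 26·0.31 + 0·0.3
 = 11.31 + 8.06 + 0
 = 19.37

19.37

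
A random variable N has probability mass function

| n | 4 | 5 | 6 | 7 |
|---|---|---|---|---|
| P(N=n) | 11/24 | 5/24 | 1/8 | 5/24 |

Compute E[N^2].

27.25

E[N^2] = Σ n^2·P(N=n)
 = 16·11/24 + 25·5/24 + 36·1/8 + 49·5/24
 = 22/3 + 125/24 + 9/2 + 245/24
 = 109/4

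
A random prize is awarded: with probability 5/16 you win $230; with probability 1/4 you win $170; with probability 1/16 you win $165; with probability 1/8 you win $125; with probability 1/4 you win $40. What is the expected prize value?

E[payout] = 230·5/16 + 170·1/4 + 165·1/16 + 125·1/8 + 40·1/4
 = 575/8 + 85/2 + 165/16 + 125/8 + 10
 = 2405/16

150.3125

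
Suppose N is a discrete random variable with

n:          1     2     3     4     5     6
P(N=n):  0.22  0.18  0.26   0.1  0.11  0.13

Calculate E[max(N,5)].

E[max(N,5)] = Σ max(n,5)·P(N=n)
 = 5·0.22 + 5·0.18 + 5·0.26 + 5·0.1 + 5·0.11 + 6·0.13
 = 1.1 + 0.9 + 1.3 + 0.5 + 0.55 + 0.78
 = 5.13

5.13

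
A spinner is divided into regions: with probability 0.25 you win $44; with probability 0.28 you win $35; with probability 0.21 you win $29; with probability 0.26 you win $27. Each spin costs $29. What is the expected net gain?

E[payout] = 44·0.25 + 35·0.28 + 29·0.21 + 27·0.26
 = 11 + 9.8 + 6.09 + 7.02
 = 33.91
Net = 33.91 - 29 = 4.91

4.91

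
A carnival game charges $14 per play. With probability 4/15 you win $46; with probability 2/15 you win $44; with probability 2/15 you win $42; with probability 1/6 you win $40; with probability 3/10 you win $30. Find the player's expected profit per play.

25.4

E[payout] = 46·4/15 + 44·2/15 + 42·2/15 + 40·1/6 + 30·3/10
 = 184/15 + 88/15 + 28/5 + 20/3 + 9
 = 197/5
Net = 197/5 - 14 = 127/5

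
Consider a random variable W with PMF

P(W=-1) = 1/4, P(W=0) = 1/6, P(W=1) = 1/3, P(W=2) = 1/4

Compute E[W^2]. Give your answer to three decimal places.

1.583

E[W^2] = Σ w^2·P(W=w)
 = 1·1/4 + 0·1/6 + 1·1/3 + 4·1/4
 = 1/4 + 0 + 1/3 + 1
 = 19/12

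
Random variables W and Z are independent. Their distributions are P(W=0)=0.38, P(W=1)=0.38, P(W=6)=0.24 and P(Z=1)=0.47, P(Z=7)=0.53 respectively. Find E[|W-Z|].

E[|W-Z|] = Σ_w Σ_z |w-z| · P(W=w)P(Z=z)
 = 1·0.1786 + 7·0.2014 + 0·0.1786 + 6·0.2014 + 5·0.1128 + 1·0.1272
 = 0.1786 + 1.4098 + 0 + 1.2084 + 0.564 + 0.1272
 = 3.488

3.488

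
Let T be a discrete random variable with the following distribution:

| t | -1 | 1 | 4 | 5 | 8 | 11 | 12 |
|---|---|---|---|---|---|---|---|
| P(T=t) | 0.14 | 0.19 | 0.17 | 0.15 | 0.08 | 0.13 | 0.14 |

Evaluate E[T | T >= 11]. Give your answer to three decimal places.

P(T >= 11) = 0.13 + 0.14 = 0.27.
E[T | T >= 11] = [11·0.13 + 12·0.14] / 0.27
 = 3.11 / 0.27
 = 311/27

11.519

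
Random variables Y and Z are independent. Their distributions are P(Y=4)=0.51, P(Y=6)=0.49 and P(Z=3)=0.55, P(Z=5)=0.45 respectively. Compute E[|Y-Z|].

1.539

E[|Y-Z|] = Σ_y Σ_z |y-z| · P(Y=y)P(Z=z)
 = 1·0.2805 + 1·0.2295 + 3·0.2695 + 1·0.2205
 = 0.2805 + 0.2295 + 0.8085 + 0.2205
 = 1.539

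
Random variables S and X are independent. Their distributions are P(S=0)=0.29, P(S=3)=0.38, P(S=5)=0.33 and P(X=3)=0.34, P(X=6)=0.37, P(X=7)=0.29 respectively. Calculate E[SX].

E[SX] = Σ_s Σ_x sx · P(S=s)P(X=x)
 = 0·0.0986 + 0·0.1073 + 0·0.0841 + 9·0.1292 + 18·0.1406 + 21·0.1102 + 15·0.1122 + 30·0.1221 + 35·0.0957
 = 0 + 0 + 0 + 1.1628 + 2.5308 + 2.3142 + 1.683 + 3.663 + 3.3495
 = 14.7033

14.7033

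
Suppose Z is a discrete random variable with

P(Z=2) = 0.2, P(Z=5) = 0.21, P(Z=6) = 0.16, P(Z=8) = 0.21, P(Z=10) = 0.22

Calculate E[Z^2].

E[Z^2] = Σ z^2·P(Z=z)
 = 4·0.2 + 25·0.21 + 36·0.16 + 64·0.21 + 100·0.22
 = 0.8 + 5.25 + 5.76 + 13.44 + 22
 = 47.25

47.25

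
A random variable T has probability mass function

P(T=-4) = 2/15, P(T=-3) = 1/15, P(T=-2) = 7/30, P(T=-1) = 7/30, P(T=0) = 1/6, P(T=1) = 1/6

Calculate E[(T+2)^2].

3

E[(T+2)^2] = Σ (t+2)^2·P(T=t)
 = 4·2/15 + 1·1/15 + 0·7/30 + 1·7/30 + 4·1/6 + 9·1/6
 = 8/15 + 1/15 + 0 + 7/30 + 2/3 + 3/2
 = 3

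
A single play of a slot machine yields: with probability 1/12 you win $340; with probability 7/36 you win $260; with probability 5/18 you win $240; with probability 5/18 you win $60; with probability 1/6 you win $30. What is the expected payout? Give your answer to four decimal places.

167.2222

E[payout] = 340·1/12 + 260·7/36 + 240·5/18 + 60·5/18 + 30·1/6
 = 85/3 + 455/9 + 200/3 + 50/3 + 5
 = 1505/9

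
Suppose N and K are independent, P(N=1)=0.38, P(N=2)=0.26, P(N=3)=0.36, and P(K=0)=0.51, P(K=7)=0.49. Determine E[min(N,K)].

0.9702

E[min(N,K)] = Σ_n Σ_k min(n,k) · P(N=n)P(K=k)
 = 0·0.1938 + 1·0.1862 + 0·0.1326 + 2·0.1274 + 0·0.1836 + 3·0.1764
 = 0 + 0.1862 + 0 + 0.2548 + 0 + 0.5292
 = 0.9702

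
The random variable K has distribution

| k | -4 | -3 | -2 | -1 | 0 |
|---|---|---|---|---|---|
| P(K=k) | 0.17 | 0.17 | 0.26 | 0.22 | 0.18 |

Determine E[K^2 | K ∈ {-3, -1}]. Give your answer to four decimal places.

P(K ∈ {-3, -1}) = 0.17 + 0.22 = 0.39.
E[K^2 | K ∈ {-3, -1}] = [9·0.17 + 1·0.22] / 0.39
 = 1.75 / 0.39
 = 175/39

4.4872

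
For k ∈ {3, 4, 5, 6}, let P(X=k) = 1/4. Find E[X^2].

21.5

E[X^2] = Σ x^2·P(X=x)
 = 9·1/4 + 16·1/4 + 25·1/4 + 36·1/4
 = 9/4 + 4 + 25/4 + 9
 = 43/2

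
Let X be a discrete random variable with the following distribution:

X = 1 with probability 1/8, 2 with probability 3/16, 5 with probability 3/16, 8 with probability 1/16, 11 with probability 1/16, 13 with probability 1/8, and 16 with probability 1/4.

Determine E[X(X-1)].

94

E[X(X-1)] = Σ x(x-1)·P(X=x)
 = 0·1/8 + 2·3/16 + 20·3/16 + 56·1/16 + 110·1/16 + 156·1/8 + 240·1/4
 = 0 + 3/8 + 15/4 + 7/2 + 55/8 + 39/2 + 60
 = 94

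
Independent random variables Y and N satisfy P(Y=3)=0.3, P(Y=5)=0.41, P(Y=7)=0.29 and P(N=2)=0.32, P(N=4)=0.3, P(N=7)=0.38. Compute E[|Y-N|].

E[|Y-N|] = Σ_y Σ_n |y-n| · P(Y=y)P(N=n)
 = 1·0.096 + 1·0.09 + 4·0.114 + 3·0.1312 + 1·0.123 + 2·0.1558 + 5·0.0928 + 3·0.087 + 0·0.1102
 = 0.096 + 0.09 + 0.456 + 0.3936 + 0.123 + 0.3116 + 0.464 + 0.261 + 0
 = 2.1952

2.1952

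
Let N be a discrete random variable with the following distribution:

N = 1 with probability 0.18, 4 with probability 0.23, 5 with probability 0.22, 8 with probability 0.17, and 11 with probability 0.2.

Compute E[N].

E[N] = Σ n·P(N=n)
 = 1·0.18 + 4·0.23 + 5·0.22 + 8·0.17 + 11·0.2
 = 0.18 + 0.92 + 1.1 + 1.36 + 2.2
 = 5.76

5.76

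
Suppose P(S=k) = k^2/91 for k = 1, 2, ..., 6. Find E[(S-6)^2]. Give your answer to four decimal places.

E[(S-6)^2] = Σ (s-6)^2·P(S=s)
 = 25·1/91 + 16·4/91 + 9·9/91 + 4·16/91 + 1·25/91 + 0·36/91
 = 25/91 + 64/91 + 81/91 + 64/91 + 25/91 + 0
 = 37/13

2.8462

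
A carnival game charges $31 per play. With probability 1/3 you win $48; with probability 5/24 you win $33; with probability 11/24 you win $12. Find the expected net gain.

E[payout] = 48·1/3 + 33·5/24 + 12·11/24
 = 16 + 55/8 + 11/2
 = 227/8
Net = 227/8 - 31 = -21/8

-2.625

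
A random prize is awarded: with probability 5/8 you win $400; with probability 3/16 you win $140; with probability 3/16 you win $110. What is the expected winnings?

E[payout] = 400·5/8 + 140·3/16 + 110·3/16
 = 250 + 105/4 + 165/8
 = 2375/8

296.875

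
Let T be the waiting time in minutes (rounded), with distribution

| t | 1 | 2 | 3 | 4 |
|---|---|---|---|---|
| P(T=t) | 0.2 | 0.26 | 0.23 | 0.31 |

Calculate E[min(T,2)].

E[min(T,2)] = Σ min(t,2)·P(T=t)
 = 1·0.2 + 2·0.26 + 2·0.23 + 2·0.31
 = 0.2 + 0.52 + 0.46 + 0.62
 = 1.8

1.8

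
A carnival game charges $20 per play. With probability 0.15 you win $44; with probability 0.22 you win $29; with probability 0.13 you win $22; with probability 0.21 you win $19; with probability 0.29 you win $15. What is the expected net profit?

4.18

E[payout] = 44·0.15 + 29·0.22 + 22·0.13 + 19·0.21 + 15·0.29
 = 6.6 + 6.38 + 2.86 + 3.99 + 4.35
 = 24.18
Net = 24.18 - 20 = 4.18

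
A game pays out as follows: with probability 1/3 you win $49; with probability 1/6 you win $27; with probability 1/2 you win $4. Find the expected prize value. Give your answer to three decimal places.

E[payout] = 49·1/3 + 27·1/6 + 4·1/2
 = 49/3 + 9/2 + 2
 = 137/6

22.833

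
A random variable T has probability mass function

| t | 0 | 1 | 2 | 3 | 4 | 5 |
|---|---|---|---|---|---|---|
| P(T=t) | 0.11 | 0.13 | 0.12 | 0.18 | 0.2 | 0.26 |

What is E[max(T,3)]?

E[max(T,3)] = Σ max(t,3)·P(T=t)
 = 3·0.11 + 3·0.13 + 3·0.12 + 3·0.18 + 4·0.2 + 5·0.26
 = 0.33 + 0.39 + 0.36 + 0.54 + 0.8 + 1.3
 = 3.72

3.72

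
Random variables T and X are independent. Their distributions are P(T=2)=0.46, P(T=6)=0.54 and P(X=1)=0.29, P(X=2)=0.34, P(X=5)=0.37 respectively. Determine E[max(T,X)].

E[max(T,X)] = Σ_t Σ_x max(t,x) · P(T=t)P(X=x)
 = 2·0.1334 + 2·0.1564 + 5·0.1702 + 6·0.1566 + 6·0.1836 + 6·0.1998
 = 0.2668 + 0.3128 + 0.851 + 0.9396 + 1.1016 + 1.1988
 = 4.6706

4.6706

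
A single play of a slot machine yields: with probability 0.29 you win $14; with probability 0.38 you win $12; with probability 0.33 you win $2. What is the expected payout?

E[payout] = 14·0.29 + 12·0.38 + 2·0.33
 = 4.06 + 4.56 + 0.66
 = 9.28

9.28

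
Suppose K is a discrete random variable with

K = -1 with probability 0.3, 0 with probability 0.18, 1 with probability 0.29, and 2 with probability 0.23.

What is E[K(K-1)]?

1.06

E[K(K-1)] = Σ k(k-1)·P(K=k)
 = 2·0.3 + 0·0.18 + 0·0.29 + 2·0.23
 = 0.6 + 0 + 0 + 0.46
 = 1.06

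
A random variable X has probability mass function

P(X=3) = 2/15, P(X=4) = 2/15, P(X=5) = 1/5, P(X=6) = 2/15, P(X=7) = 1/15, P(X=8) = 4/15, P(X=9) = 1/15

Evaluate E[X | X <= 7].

P(X <= 7) = 2/15 + 2/15 + 1/5 + 2/15 + 1/15 = 2/3.
E[X | X <= 7] = [3·2/15 + 4·2/15 + 5·1/5 + 6·2/15 + 7·1/15] / (2/3)
 = 16/5 / (2/3)
 = 24/5

4.8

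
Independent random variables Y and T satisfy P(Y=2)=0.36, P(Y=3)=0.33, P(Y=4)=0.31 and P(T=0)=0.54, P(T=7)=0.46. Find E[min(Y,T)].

1.357

E[min(Y,T)] = Σ_y Σ_t min(y,t) · P(Y=y)P(T=t)
 = 0·0.1944 + 2·0.1656 + 0·0.1782 + 3·0.1518 + 0·0.1674 + 4·0.1426
 = 0 + 0.3312 + 0 + 0.4554 + 0 + 0.5704
 = 1.357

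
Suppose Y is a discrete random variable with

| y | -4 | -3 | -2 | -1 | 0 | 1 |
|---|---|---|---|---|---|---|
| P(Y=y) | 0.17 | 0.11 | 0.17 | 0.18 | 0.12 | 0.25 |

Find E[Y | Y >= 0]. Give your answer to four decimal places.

P(Y >= 0) = 0.12 + 0.25 = 0.37.
E[Y | Y >= 0] = [0·0.12 + 1·0.25] / 0.37
 = 0.25 / 0.37
 = 25/37

0.6757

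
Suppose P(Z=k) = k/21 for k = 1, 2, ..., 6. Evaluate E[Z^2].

E[Z^2] = Σ z^2·P(Z=z)
 = 1·1/21 + 4·2/21 + 9·1/7 + 16·4/21 + 25·5/21 + 36·2/7
 = 1/21 + 8/21 + 9/7 + 64/21 + 125/21 + 72/7
 = 21

21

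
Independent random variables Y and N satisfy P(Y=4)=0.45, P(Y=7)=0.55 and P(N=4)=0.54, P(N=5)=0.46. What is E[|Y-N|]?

1.604

E[|Y-N|] = Σ_y Σ_n |y-n| · P(Y=y)P(N=n)
 = 0·0.243 + 1·0.207 + 3·0.297 + 2·0.253
 = 0 + 0.207 + 0.891 + 0.506
 = 1.604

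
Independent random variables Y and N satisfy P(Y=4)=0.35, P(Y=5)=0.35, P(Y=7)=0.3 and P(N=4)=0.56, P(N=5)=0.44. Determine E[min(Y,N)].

4.286

E[min(Y,N)] = Σ_y Σ_n min(y,n) · P(Y=y)P(N=n)
 = 4·0.196 + 4·0.154 + 4·0.196 + 5·0.154 + 4·0.168 + 5·0.132
 = 0.784 + 0.616 + 0.784 + 0.77 + 0.672 + 0.66
 = 4.286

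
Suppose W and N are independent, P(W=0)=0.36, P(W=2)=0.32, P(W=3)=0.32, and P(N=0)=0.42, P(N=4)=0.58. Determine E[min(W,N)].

0.928

E[min(W,N)] = Σ_w Σ_n min(w,n) · P(W=w)P(N=n)
 = 0·0.1512 + 0·0.2088 + 0·0.1344 + 2·0.1856 + 0·0.1344 + 3·0.1856
 = 0 + 0 + 0 + 0.3712 + 0 + 0.5568
 = 0.928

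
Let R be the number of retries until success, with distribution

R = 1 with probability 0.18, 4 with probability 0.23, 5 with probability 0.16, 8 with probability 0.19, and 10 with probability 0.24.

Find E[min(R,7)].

E[min(R,7)] = Σ min(r,7)·P(R=r)
 = 1·0.18 + 4·0.23 + 5·0.16 + 7·0.19 + 7·0.24
 = 0.18 + 0.92 + 0.8 + 1.33 + 1.68
 = 4.91

4.91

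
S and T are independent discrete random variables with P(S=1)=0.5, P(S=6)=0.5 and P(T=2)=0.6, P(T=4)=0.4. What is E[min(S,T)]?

E[min(S,T)] = Σ_s Σ_t min(s,t) · P(S=s)P(T=t)
 = 1·0.3 + 1·0.2 + 2·0.3 + 4·0.2
 = 0.3 + 0.2 + 0.6 + 0.8
 = 1.9

1.9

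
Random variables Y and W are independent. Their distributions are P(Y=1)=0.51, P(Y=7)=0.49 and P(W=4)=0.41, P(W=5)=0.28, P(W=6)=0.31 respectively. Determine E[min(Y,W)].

E[min(Y,W)] = Σ_y Σ_w min(y,w) · P(Y=y)P(W=w)
 = 1·0.2091 + 1·0.1428 + 1·0.1581 + 4·0.2009 + 5·0.1372 + 6·0.1519
 = 0.2091 + 0.1428 + 0.1581 + 0.8036 + 0.686 + 0.9114
 = 2.911

2.911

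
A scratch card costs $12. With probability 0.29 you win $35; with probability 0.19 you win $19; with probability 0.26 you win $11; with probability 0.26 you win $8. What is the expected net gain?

E[payout] = 35·0.29 + 19·0.19 + 11·0.26 + 8·0.26
 = 10.15 + 3.61 + 2.86 + 2.08
 = 18.7
Net = 18.7 - 12 = 6.7

6.7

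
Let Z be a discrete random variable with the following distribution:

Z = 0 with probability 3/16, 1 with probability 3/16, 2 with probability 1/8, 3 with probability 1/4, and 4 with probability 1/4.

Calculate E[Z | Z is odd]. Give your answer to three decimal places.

P(Z is odd) = 3/16 + 1/4 = 7/16.
E[Z | Z is odd] = [1·3/16 + 3·1/4] / (7/16)
 = 15/16 / (7/16)
 = 15/7

2.143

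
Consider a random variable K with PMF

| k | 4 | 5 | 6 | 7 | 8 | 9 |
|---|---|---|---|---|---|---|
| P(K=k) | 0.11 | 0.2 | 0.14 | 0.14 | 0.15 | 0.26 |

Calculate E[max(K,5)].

E[max(K,5)] = Σ max(k,5)·P(K=k)
 = 5·0.11 + 5·0.2 + 6·0.14 + 7·0.14 + 8·0.15 + 9·0.26
 = 0.55 + 1 + 0.84 + 0.98 + 1.2 + 2.34
 = 6.91

6.91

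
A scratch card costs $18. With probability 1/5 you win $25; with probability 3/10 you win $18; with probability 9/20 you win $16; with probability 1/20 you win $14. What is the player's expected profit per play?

0.3

E[payout] = 25·1/5 + 18·3/10 + 16·9/20 + 14·1/20
 = 5 + 27/5 + 36/5 + 7/10
 = 183/10
Net = 183/10 - 18 = 3/10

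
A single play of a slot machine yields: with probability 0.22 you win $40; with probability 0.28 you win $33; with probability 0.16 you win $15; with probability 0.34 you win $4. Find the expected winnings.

21.8

E[payout] = 40·0.22 + 33·0.28 + 15·0.16 + 4·0.34
 = 8.8 + 9.24 + 2.4 + 1.36
 = 21.8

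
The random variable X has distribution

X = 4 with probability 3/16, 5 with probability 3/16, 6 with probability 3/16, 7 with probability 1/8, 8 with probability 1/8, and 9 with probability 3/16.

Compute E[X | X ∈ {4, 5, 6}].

P(X ∈ {4, 5, 6}) = 3/16 + 3/16 + 3/16 = 9/16.
E[X | X ∈ {4, 5, 6}] = [4·3/16 + 5·3/16 + 6·3/16] / (9/16)
 = 45/16 / (9/16)
 = 5

5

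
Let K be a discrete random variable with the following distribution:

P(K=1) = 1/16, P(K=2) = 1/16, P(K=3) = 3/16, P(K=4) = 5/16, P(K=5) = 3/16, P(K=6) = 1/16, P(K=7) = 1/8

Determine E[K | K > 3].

P(K > 3) = 5/16 + 3/16 + 1/16 + 1/8 = 11/16.
E[K | K > 3] = [4·5/16 + 5·3/16 + 6·1/16 + 7·1/8] / (11/16)
 = 55/16 / (11/16)
 = 5

5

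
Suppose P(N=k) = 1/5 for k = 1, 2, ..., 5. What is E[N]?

E[N] = Σ n·P(N=n)
 = 1·1/5 + 2·1/5 + 3·1/5 + 4·1/5 + 5·1/5
 = 1/5 + 2/5 + 3/5 + 4/5 + 1
 = 3

3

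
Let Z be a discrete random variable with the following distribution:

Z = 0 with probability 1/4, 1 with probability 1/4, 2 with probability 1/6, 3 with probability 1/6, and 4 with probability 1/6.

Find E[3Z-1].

4.25

E[3Z-1] = Σ (3z-1)·P(Z=z)
 = (-1)·1/4 + 2·1/4 + 5·1/6 + 8·1/6 + 11·1/6
 = (-1/4) + 1/2 + 5/6 + 4/3 + 11/6
 = 17/4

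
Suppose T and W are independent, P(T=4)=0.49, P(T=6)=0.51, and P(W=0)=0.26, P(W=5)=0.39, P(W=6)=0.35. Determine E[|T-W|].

2.0382

E[|T-W|] = Σ_t Σ_w |t-w| · P(T=t)P(W=w)
 = 4·0.1274 + 1·0.1911 + 2·0.1715 + 6·0.1326 + 1·0.1989 + 0·0.1785
 = 0.5096 + 0.1911 + 0.343 + 0.7956 + 0.1989 + 0
 = 2.0382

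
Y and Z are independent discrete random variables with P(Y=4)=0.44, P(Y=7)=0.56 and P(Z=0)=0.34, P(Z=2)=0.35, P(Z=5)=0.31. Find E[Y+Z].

7.93

E[Y+Z] = Σ_y Σ_z (y+z) · P(Y=y)P(Z=z)
 = 4·0.1496 + 6·0.154 + 9·0.1364 + 7·0.1904 + 9·0.196 + 12·0.1736
 = 0.5984 + 0.924 + 1.2276 + 1.3328 + 1.764 + 2.0832
 = 7.93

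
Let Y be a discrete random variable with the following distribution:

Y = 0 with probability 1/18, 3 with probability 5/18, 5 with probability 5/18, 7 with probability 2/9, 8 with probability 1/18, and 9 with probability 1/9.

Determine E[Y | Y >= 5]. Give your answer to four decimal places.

P(Y >= 5) = 5/18 + 2/9 + 1/18 + 1/9 = 2/3.
E[Y | Y >= 5] = [5·5/18 + 7·2/9 + 8·1/18 + 9·1/9] / (2/3)
 = 79/18 / (2/3)
 = 79/12

6.5833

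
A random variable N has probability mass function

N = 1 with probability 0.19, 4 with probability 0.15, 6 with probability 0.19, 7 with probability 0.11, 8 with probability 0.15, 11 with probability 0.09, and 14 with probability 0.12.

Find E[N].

6.57

E[N] = Σ n·P(N=n)
 = 1·0.19 + 4·0.15 + 6·0.19 + 7·0.11 + 8·0.15 + 11·0.09 + 14·0.12
 = 0.19 + 0.6 + 1.14 + 0.77 + 1.2 + 0.99 + 1.68
 = 6.57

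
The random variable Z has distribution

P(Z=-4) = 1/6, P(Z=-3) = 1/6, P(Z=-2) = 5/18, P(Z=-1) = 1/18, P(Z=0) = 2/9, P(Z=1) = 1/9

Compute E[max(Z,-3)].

E[max(Z,-3)] = Σ max(z,-3)·P(Z=z)
 = (-3)·1/6 + (-3)·1/6 + (-2)·5/18 + (-1)·1/18 + 0·2/9 + 1·1/9
 = (-1/2) + (-1/2) + (-5/9) + (-1/18) + 0 + 1/9
 = -3/2

-1.5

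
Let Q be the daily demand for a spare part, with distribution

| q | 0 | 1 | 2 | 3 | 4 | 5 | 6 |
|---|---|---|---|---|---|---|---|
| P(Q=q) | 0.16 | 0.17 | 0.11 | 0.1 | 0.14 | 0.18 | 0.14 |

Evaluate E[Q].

2.99

E[Q] = Σ q·P(Q=q)
 = 0·0.16 + 1·0.17 + 2·0.11 + 3·0.1 + 4·0.14 + 5·0.18 + 6·0.14
 = 0 + 0.17 + 0.22 + 0.3 + 0.56 + 0.9 + 0.84
 = 2.99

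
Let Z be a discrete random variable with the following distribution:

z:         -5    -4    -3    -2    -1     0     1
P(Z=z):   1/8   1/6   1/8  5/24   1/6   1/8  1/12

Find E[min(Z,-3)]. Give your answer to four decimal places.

-3.4167

E[min(Z,-3)] = Σ min(z,-3)·P(Z=z)
 = (-5)·1/8 + (-4)·1/6 + (-3)·1/8 + (-3)·5/24 + (-3)·1/6 + (-3)·1/8 + (-3)·1/12
 = (-5/8) + (-2/3) + (-3/8) + (-5/8) + (-1/2) + (-3/8) + (-1/4)
 = -41/12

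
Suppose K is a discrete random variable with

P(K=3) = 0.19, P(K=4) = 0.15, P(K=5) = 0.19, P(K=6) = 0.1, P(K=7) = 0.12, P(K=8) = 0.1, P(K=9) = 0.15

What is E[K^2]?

E[K^2] = Σ k^2·P(K=k)
 = 9·0.19 + 16·0.15 + 25·0.19 + 36·0.1 + 49·0.12 + 64·0.1 + 81·0.15
 = 1.71 + 2.4 + 4.75 + 3.6 + 5.88 + 6.4 + 12.15
 = 36.89

36.89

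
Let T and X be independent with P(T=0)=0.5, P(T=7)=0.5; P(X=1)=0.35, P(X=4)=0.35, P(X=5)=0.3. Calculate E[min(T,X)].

E[min(T,X)] = Σ_t Σ_x min(t,x) · P(T=t)P(X=x)
 = 0·0.175 + 0·0.175 + 0·0.15 + 1·0.175 + 4·0.175 + 5·0.15
 = 0 + 0 + 0 + 0.175 + 0.7 + 0.75
 = 1.625

1.625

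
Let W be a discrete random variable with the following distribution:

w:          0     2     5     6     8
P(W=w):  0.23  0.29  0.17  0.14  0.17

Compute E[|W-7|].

3.71

E[|W-7|] = Σ |w-7|·P(W=w)
 = 7·0.23 + 5·0.29 + 2·0.17 + 1·0.14 + 1·0.17
 = 1.61 + 1.45 + 0.34 + 0.14 + 0.17
 = 3.71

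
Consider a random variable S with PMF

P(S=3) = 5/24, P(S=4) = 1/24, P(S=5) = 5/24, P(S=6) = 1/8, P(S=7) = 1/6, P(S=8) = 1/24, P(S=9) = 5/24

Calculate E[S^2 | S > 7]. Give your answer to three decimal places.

P(S > 7) = 1/24 + 5/24 = 1/4.
E[S^2 | S > 7] = [64·1/24 + 81·5/24] / (1/4)
 = 469/24 / (1/4)
 = 469/6

78.167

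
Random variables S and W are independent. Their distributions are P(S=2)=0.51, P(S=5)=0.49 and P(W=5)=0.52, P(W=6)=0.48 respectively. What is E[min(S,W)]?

3.47

E[min(S,W)] = Σ_s Σ_w min(s,w) · P(S=s)P(W=w)
 = 2·0.2652 + 2·0.2448 + 5·0.2548 + 5·0.2352
 = 0.5304 + 0.4896 + 1.274 + 1.176
 = 3.47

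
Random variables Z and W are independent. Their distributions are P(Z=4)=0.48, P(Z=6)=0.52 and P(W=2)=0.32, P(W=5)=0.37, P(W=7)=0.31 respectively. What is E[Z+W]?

E[Z+W] = Σ_z Σ_w (z+w) · P(Z=z)P(W=w)
 = 6·0.1536 + 9·0.1776 + 11·0.1488 + 8·0.1664 + 11·0.1924 + 13·0.1612
 = 0.9216 + 1.5984 + 1.6368 + 1.3312 + 2.1164 + 2.0956
 = 9.7

9.7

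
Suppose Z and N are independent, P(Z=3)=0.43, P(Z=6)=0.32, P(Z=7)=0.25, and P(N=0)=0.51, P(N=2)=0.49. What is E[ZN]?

E[ZN] = Σ_z Σ_n zn · P(Z=z)P(N=n)
 = 0·0.2193 + 6·0.2107 + 0·0.1632 + 12·0.1568 + 0·0.1275 + 14·0.1225
 = 0 + 1.2642 + 0 + 1.8816 + 0 + 1.715
 = 4.8608

4.8608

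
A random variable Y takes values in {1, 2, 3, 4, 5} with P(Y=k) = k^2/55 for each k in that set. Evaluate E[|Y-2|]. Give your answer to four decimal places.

E[|Y-2|] = Σ |y-2|·P(Y=y)
 = 1·1/55 + 0·4/55 + 1·9/55 + 2·16/55 + 3·5/11
 = 1/55 + 0 + 9/55 + 32/55 + 15/11
 = 117/55

2.1273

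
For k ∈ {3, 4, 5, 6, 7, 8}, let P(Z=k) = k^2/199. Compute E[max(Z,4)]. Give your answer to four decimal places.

6.5126

E[max(Z,4)] = Σ max(z,4)·P(Z=z)
 = 4·9/199 + 4·16/199 + 5·25/199 + 6·36/199 + 7·49/199 + 8·64/199
 = 36/199 + 64/199 + 125/199 + 216/199 + 343/199 + 512/199
 = 1296/199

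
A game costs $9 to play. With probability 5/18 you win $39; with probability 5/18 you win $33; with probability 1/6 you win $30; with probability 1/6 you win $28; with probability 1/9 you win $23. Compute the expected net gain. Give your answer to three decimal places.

23.222

E[payout] = 39·5/18 + 33·5/18 + 30·1/6 + 28·1/6 + 23·1/9
 = 65/6 + 55/6 + 5 + 14/3 + 23/9
 = 290/9
Net = 290/9 - 9 = 209/9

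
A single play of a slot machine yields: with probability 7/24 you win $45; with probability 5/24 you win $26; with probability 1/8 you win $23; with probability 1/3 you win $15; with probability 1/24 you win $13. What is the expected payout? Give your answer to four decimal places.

26.9583

E[payout] = 45·7/24 + 26·5/24 + 23·1/8 + 15·1/3 + 13·1/24
 = 105/8 + 65/12 + 23/8 + 5 + 13/24
 = 647/24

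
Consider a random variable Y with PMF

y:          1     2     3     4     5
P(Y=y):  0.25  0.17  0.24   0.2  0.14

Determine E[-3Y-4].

-12.43

E[-3Y-4] = Σ (-3y-4)·P(Y=y)
 = (-7)·0.25 + (-10)·0.17 + (-13)·0.24 + (-16)·0.2 + (-19)·0.14
 = (-1.75) + (-1.7) + (-3.12) + (-3.2) + (-2.66)
 = -12.43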